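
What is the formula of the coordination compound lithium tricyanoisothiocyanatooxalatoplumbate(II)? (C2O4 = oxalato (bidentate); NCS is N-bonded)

Li4[Pb(C2O4)(CN)3(NCS)]

Ligands: 1 oxalato (C2O4, -2), 1 isothiocyanato (NCS, -1), 3 cyano (CN, -1). Ligand charge sum = -6.
With Pb in oxidation state +2, the complex ion is [Pb...]^4−.
Charge balance with lithium (+1) requires 1 complex ion per 4 lithium.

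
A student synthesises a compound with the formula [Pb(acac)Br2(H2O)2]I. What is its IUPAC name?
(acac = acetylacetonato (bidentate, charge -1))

The 1 iodide counter-ion carries a total charge of -1, so each complex ion is 1+.
Ligand charges: 2×aqua (neutral), 2×bromo (-1 each), 1×acetylacetonato (-1 each); total -3. So Pb + (-3) = 1+, giving Pb = +4.
Ligands are named alphabetically: acetylacetonato before aqua before bromo.

(acetylacetonato)diaquadibromolead(IV) iodide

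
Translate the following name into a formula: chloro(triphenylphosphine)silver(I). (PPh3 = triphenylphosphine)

[AgCl(PPh3)]

Ligands: 1 chloro (Cl, -1), 1 triphenylphosphine (PPh3, neutral). Ligand charge sum = -1.
With Ag in oxidation state +1, the complex ion is [Ag...].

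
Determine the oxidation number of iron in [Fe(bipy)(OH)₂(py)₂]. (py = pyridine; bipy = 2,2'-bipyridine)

+2

No counter-ion: the bracketed complex is neutral.
Ligand charges: 2×py neutral; 2×OH = -2; 1×bipy neutral; sum -2.
Fe + (-2) = 0 ⇒ Fe is +2.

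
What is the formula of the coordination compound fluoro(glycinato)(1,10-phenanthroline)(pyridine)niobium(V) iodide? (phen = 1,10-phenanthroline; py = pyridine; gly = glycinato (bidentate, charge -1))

Ligands: 1 fluoro (F, -1), 1 1,10-phenanthroline (phen, neutral), 1 pyridine (py, neutral), 1 glycinato (gly, -1). Ligand charge sum = -2.
Charge balance with iodide (-1) requires 1 complex ion per 3 iodide.

[NbF(gly)(phen)(py)]I3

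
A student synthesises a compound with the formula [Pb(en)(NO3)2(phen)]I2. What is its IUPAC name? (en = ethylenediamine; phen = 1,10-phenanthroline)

The 2 iodide counter-ions carry a total charge of -2, so each complex ion is 2+.
Ligand charges: 1×ethylenediamine (neutral), 2×nitrato (-1 each), 1×1,10-phenanthroline (neutral); total -2. So Pb + (-2) = 2+, giving Pb = +4.
Ligands are named alphabetically: ethylenediamine before nitrato before phenanthroline.

(ethylenediamine)dinitrato(1,10-phenanthroline)lead(IV) iodide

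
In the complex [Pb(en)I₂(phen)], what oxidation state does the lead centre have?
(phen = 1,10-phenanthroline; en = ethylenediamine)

No counter-ion: the bracketed complex is neutral.
Ligand charges: 2×I = -2; 1×phen neutral; 1×en neutral; sum -2.
Pb + (-2) = 0 ⇒ Pb is +2.

+2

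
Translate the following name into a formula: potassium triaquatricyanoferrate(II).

Ligands: 3 aqua (H2O, neutral), 3 cyano (CN, -1). Ligand charge sum = -3.
With Fe in oxidation state +2, the complex ion is [Fe...]^1−.
Charge balance with potassium (+1) requires 1 complex ion per 1 potassium.

K[Fe(CN)3(H2O)3]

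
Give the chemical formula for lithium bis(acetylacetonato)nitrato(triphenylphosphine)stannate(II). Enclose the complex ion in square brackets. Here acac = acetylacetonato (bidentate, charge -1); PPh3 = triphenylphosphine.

Li[Sn(acac)2(NO3)(PPh3)]

Ligands: 1 nitrato (NO3, -1), 2 acetylacetonato (acac, -1), 1 triphenylphosphine (PPh3, neutral). Ligand charge sum = -3.
With Sn in oxidation state +2, the complex ion is [Sn...]^1−.
Charge balance with lithium (+1) requires 1 complex ion per 1 lithium.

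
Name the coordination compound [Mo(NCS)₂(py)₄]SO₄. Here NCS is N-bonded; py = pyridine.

diisothiocyanatotetrakis(pyridine)molybdenum(IV) sulfate

The 1 sulfate counter-ion carries a total charge of -2, so each complex ion is 2+.
Ligand charges: 2×isothiocyanato (-1 each), 4×pyridine (neutral); total -2. So Mo + (-2) = 2+, giving Mo = +4.
Ligands are named alphabetically: isothiocyanato before pyridine.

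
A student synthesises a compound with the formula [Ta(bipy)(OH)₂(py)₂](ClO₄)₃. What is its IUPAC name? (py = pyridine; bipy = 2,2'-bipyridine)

(2,2'-bipyridine)dihydroxobis(pyridine)tantalum(V) perchlorate

The 3 perchlorate counter-ions carry a total charge of -3, so each complex ion is 3+.
Ligand charges: 2×hydroxo (-1 each), 2×pyridine (neutral), 1×2,2'-bipyridine (neutral); total -2. So Ta + (-2) = 3+, giving Ta = +5.
Ligands are named alphabetically: bipyridine before hydroxo before pyridine.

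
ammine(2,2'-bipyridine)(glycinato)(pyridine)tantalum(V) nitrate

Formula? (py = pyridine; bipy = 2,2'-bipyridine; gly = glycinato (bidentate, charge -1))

Ligands: 1 pyridine (py, neutral), 1 2,2'-bipyridine (bipy, neutral), 1 glycinato (gly, -1), 1 ammine (NH3, neutral). Ligand charge sum = -1.
With Ta in oxidation state +5, the complex ion is [Ta...]^4+.
Charge balance with nitrate (-1) requires 1 complex ion per 4 nitrate.

[Ta(bipy)(gly)(NH3)(py)](NO3)4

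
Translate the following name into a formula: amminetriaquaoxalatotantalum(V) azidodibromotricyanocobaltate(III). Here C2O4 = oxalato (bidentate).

[Ta(C2O4)(H2O)3(NH3)][CoBr2(CN)3(N3)]

Cation [Ta…]: ligand charges -2, Ta(V) ⇒ ion charge 3+.
Anion [Co…]: ligand charges -6, Co(III) ⇒ ion charge 3−.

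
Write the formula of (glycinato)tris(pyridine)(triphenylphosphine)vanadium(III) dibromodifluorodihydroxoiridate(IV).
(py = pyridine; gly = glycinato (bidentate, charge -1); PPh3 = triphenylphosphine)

Cation [V…]: ligand charges -1, V(III) ⇒ ion charge 2+.
Anion [Ir…]: ligand charges -6, Ir(IV) ⇒ ion charge 2−.
One 2+ cation balances one 2− anion.

[V(gly)(PPh3)(py)3][IrBr2F2(OH)2]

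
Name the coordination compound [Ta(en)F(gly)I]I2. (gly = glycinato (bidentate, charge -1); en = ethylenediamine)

The 2 iodide counter-ions carry a total charge of -2, so each complex ion is 2+.
Ligand charges: 1×fluoro (-1 each), 1×iodo (-1 each), 1×glycinato (-1 each), 1×ethylenediamine (neutral); total -3. So Ta + (-3) = 2+, giving Ta = +5.
Ligands are named alphabetically: ethylenediamine before fluoro before glycinato before iodo.

(ethylenediamine)fluoro(glycinato)iodotantalum(V) iodide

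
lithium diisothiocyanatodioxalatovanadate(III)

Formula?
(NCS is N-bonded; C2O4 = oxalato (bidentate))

Ligands: 2 isothiocyanato (NCS, -1), 2 oxalato (C2O4, -2). Ligand charge sum = -6.
With V in oxidation state +3, the complex ion is [V...]^3−.
Charge balance with lithium (+1) requires 1 complex ion per 3 lithium.

Li3[V(C2O4)2(NCS)2]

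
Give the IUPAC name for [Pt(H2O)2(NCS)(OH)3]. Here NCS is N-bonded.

There is no counter-ion, so the complex is neutral overall.
Ligand charges: 2×aqua (neutral), 1×isothiocyanato (-1 each), 3×hydroxo (-1 each); total -4. So Pt + (-4) = 0, giving Pt = +4.
Ligands are named alphabetically: aqua before hydroxo before isothiocyanato.

diaquatrihydroxoisothiocyanatoplatinum(IV)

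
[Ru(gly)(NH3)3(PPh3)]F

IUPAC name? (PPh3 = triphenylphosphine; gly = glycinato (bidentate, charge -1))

The 1 fluoride counter-ion carries a total charge of -1, so each complex ion is 1+.
Ligand charges: 1×triphenylphosphine (neutral), 3×ammine (neutral), 1×glycinato (-1 each); total -1. So Ru + (-1) = 1+, giving Ru = +2.
Ligands are named alphabetically: ammine before glycinato before triphenylphosphine.

triammine(glycinato)(triphenylphosphine)ruthenium(II) fluoride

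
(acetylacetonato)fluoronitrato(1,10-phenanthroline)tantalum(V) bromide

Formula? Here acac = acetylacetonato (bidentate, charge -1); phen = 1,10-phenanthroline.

Ligands: 1 acetylacetonato (acac, -1), 1 1,10-phenanthroline (phen, neutral), 1 fluoro (F, -1), 1 nitrato (NO3, -1). Ligand charge sum = -3.
With Ta in oxidation state +5, the complex ion is [Ta...]^2+.
Charge balance with bromide (-1) requires 1 complex ion per 2 bromide.

[Ta(acac)F(NO3)(phen)]Br2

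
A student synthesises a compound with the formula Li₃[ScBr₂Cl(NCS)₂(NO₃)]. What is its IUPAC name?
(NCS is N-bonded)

The 3 lithium counter-ions carry a total charge of +3, so each complex ion is 3−.
Ligand charges: 1×chloro (-1 each), 2×bromo (-1 each), 2×isothiocyanato (-1 each), 1×nitrato (-1 each); total -6. So Sc + (-6) = 3−, giving Sc = +3.
Ligands are named alphabetically: bromo before chloro before isothiocyanato before nitrato.
The complex ion is anionic, so scandium takes the -ate form scandate(III).

lithium dibromochlorodiisothiocyanatonitratoscandate(III)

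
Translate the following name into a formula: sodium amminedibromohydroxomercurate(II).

Ligands: 1 ammine (NH3, neutral), 1 hydroxo (OH, -1), 2 bromo (Br, -1). Ligand charge sum = -3.
With Hg in oxidation state +2, the complex ion is [Hg...]^1−.
Charge balance with sodium (+1) requires 1 complex ion per 1 sodium.

Na[HgBr2(NH3)(OH)]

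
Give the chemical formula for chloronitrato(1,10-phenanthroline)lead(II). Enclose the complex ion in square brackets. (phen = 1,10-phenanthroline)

[PbCl(NO3)(phen)]

Ligands: 1 chloro (Cl, -1), 1 1,10-phenanthroline (phen, neutral), 1 nitrato (NO3, -1). Ligand charge sum = -2.
With Pb in oxidation state +2, the complex ion is [Pb...].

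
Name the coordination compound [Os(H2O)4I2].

There is no counter-ion, so the complex is neutral overall.
Ligand charges: 2×iodo (-1 each), 4×aqua (neutral); total -2. So Os + (-2) = 0, giving Os = +2.
Ligands are named alphabetically: aqua before iodo.

tetraaquadiiodoosmium(II)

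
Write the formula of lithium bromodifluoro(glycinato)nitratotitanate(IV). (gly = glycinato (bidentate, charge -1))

Ligands: 1 glycinato (gly, -1), 1 bromo (Br, -1), 1 nitrato (NO3, -1), 2 fluoro (F, -1). Ligand charge sum = -5.
With Ti in oxidation state +4, the complex ion is [Ti...]^1−.
Charge balance with lithium (+1) requires 1 complex ion per 1 lithium.

Li[TiBrF2(gly)(NO3)]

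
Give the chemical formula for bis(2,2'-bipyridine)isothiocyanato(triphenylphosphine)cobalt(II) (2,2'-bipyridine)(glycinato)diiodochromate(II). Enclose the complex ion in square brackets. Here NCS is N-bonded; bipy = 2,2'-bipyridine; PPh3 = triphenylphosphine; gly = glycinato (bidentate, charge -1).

[Co(bipy)2(NCS)(PPh3)][Cr(bipy)(gly)I2]

Cation [Co…]: ligand charges -1, Co(II) ⇒ ion charge 1+.
Anion [Cr…]: ligand charges -3, Cr(II) ⇒ ion charge 1−.
One 1+ cation balances one 1− anion.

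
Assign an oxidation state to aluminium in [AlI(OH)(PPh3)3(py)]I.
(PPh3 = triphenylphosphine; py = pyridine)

1 iodide outside the brackets (-1 each) → the complex ion is 1+.
Ligand charges: 1×OH = -1; 3×PPh3 neutral; 1×py neutral; 1×I = -1; sum -2.
Al + (-2) = 1+ ⇒ Al is +3.

+3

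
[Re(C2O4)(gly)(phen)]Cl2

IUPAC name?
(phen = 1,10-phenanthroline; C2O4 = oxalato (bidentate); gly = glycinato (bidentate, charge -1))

(glycinato)oxalato(1,10-phenanthroline)rhenium(V) chloride

The 2 chloride counter-ions carry a total charge of -2, so each complex ion is 2+.
Ligand charges: 1×1,10-phenanthroline (neutral), 1×oxalato (-2 each), 1×glycinato (-1 each); total -3. So Re + (-3) = 2+, giving Re = +5.
Ligands are named alphabetically: glycinato before oxalato before phenanthroline.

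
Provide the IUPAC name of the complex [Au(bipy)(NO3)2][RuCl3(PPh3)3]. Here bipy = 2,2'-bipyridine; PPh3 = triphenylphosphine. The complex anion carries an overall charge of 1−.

Both ions are complex: the cation is named first with the plain metal name, the anion second with the -ate form; each ion's ligands are alphabetised independently.
The complex anion is given as 1−; its ligand charges sum to -3, so Ru = +2.
A 1:1 salt means the cation carries the equal and opposite charge, 1+.
Cation: ligand charges sum to -2; for the ion to be 1+, Au = +3.

(2,2'-bipyridine)dinitratogold(III) trichlorotris(triphenylphosphine)ruthenate(II)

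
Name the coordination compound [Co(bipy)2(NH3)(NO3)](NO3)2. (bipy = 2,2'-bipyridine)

amminebis(2,2'-bipyridine)nitratocobalt(III) nitrate

The 2 nitrate counter-ions carry a total charge of -2, so each complex ion is 2+.
Ligand charges: 2×2,2'-bipyridine (neutral), 1×ammine (neutral), 1×nitrato (-1 each); total -1. So Co + (-1) = 2+, giving Co = +3.
Ligands are named alphabetically: ammine before bipyridine before nitrato.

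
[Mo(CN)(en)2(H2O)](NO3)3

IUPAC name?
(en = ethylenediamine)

aquacyanobis(ethylenediamine)molybdenum(IV) nitrate

The 3 nitrate counter-ions carry a total charge of -3, so each complex ion is 3+.
Ligand charges: 1×cyano (-1 each), 2×ethylenediamine (neutral), 1×aqua (neutral); total -1. So Mo + (-1) = 3+, giving Mo = +4.
Ligands are named alphabetically: aqua before cyano before ethylenediamine.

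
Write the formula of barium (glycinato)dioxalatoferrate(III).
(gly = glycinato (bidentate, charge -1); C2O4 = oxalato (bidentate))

Ba[Fe(C2O4)2(gly)]

Ligands: 1 glycinato (gly, -1), 2 oxalato (C2O4, -2). Ligand charge sum = -5.
With Fe in oxidation state +3, the complex ion is [Fe...]^2−.
Charge balance with barium (+2) requires 1 complex ion per 1 barium.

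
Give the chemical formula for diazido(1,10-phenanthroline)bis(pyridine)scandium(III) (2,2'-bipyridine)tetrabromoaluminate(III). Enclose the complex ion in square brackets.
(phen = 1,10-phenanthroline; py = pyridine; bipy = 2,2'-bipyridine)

[Sc(N3)2(phen)(py)2][Al(bipy)Br4]

Cation [Sc…]: ligand charges -2, Sc(III) ⇒ ion charge 1+.
Anion [Al…]: ligand charges -4, Al(III) ⇒ ion charge 1−.
One 1+ cation balances one 1− anion.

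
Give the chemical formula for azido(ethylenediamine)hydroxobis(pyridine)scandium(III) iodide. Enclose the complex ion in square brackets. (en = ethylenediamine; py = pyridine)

Ligands: 1 ethylenediamine (en, neutral), 2 pyridine (py, neutral), 1 azido (N3, -1), 1 hydroxo (OH, -1). Ligand charge sum = -2.
With Sc in oxidation state +3, the complex ion is [Sc...]^1+.
Charge balance with iodide (-1) requires 1 complex ion per 1 iodide.

[Sc(en)(N3)(OH)(py)2]I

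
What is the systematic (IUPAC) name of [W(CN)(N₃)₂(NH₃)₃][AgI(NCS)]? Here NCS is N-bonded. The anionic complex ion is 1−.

triamminediazidocyanotungsten(IV) iodoisothiocyanatoargentate(I)

The complex anion is given as 1−; its ligand charges sum to -2, so Ag = +1.
A 1:1 salt means the cation carries the equal and opposite charge, 1+.
Cation: ligand charges sum to -3; for the ion to be 1+, W = +4.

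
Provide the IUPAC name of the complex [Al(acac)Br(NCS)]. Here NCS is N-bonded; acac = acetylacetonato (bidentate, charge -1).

There is no counter-ion, so the complex is neutral overall.
Ligand charges: 1×isothiocyanato (-1 each), 1×acetylacetonato (-1 each), 1×bromo (-1 each); total -3. So Al + (-3) = 0, giving Al = +3.
Ligands are named alphabetically: acetylacetonato before bromo before isothiocyanato.

(acetylacetonato)bromoisothiocyanatoaluminium(III)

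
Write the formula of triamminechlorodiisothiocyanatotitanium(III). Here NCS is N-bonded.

Ligands: 2 isothiocyanato (NCS, -1), 1 chloro (Cl, -1), 3 ammine (NH3, neutral). Ligand charge sum = -3.
With Ti in oxidation state +3, the complex ion is [Ti...].

[TiCl(NCS)2(NH3)3]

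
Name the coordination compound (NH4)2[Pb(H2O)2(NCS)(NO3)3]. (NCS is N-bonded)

ammonium diaquaisothiocyanatotrinitratoplumbate(II)

The 2 ammonium counter-ions carry a total charge of +2, so each complex ion is 2−.
Ligand charges: 2×aqua (neutral), 3×nitrato (-1 each), 1×isothiocyanato (-1 each); total -4. So Pb + (-4) = 2−, giving Pb = +2.
The complex ion is anionic, so lead takes the -ate form plumbate(II).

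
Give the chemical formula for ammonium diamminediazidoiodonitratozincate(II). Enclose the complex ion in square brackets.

(NH4)2[ZnI(N3)2(NH3)2(NO3)]

Ligands: 1 iodo (I, -1), 2 azido (N3, -1), 2 ammine (NH3, neutral), 1 nitrato (NO3, -1). Ligand charge sum = -4.
With Zn in oxidation state +2, the complex ion is [Zn...]^2−.
Charge balance with ammonium (+1) requires 1 complex ion per 2 ammonium.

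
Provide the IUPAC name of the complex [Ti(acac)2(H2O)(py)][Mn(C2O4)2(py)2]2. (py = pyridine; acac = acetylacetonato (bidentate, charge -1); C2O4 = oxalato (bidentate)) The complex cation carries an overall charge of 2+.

bis(acetylacetonato)aqua(pyridine)titanium(IV) dioxalatobis(pyridine)manganate(III)

Both ions are complex: the cation is named first with the plain metal name, the anion second with the -ate form; each ion's ligands are alphabetised independently.
The complex cation is given as 2+; its ligand charges sum to -2, so Ti = +4.
With 2 anions per cation, each anion must be 2/2 = 1−.
Anion: ligand charges sum to -4; for the ion to be 1−, Mn = +3.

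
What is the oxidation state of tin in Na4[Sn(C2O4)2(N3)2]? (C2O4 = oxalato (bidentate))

+2

4 sodium outside the brackets (+1 each) → the complex ion is 4−.
Ligand charges: 2×C2O4 = -4; 2×N3 = -2; sum -6.
Sn + (-6) = 4− ⇒ Sn is +2.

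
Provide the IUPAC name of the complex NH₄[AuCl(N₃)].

ammonium azidochloroaurate(I)

The 1 ammonium counter-ion carries a total charge of +1, so each complex ion is 1−.
Ligand charges: 1×chloro (-1 each), 1×azido (-1 each); total -2. So Au + (-2) = 1−, giving Au = +1.
Ligands are named alphabetically: azido before chloro.
The complex ion is anionic, so gold takes the -ate form aurate(I).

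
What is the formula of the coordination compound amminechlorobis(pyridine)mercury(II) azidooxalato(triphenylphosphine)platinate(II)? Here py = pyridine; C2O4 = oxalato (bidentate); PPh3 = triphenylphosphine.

Cation [Hg…]: ligand charges -1, Hg(II) ⇒ ion charge 1+.
Anion [Pt…]: ligand charges -3, Pt(II) ⇒ ion charge 1−.
One 1+ cation balances one 1− anion.

[HgCl(NH3)(py)2][Pt(C2O4)(N3)(PPh3)]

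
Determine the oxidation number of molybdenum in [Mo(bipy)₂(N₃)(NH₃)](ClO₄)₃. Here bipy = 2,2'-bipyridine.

3 perchlorate outside the brackets (-1 each) → the complex ion is 3+.
Ligand charges: 1×NH3 neutral; 2×bipy neutral; 1×N3 = -1; sum -1.
Mo + (-1) = 3+ ⇒ Mo is +4.

+4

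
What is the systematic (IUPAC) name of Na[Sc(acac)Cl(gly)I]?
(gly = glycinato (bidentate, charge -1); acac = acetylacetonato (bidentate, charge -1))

The 1 sodium counter-ion carries a total charge of +1, so each complex ion is 1−.
Ligand charges: 1×glycinato (-1 each), 1×iodo (-1 each), 1×acetylacetonato (-1 each), 1×chloro (-1 each); total -4. So Sc + (-4) = 1−, giving Sc = +3.
The complex ion is anionic, so scandium takes the -ate form scandate(III).

sodium (acetylacetonato)chloro(glycinato)iodoscandate(III)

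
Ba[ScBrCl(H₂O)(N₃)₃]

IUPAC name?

The 1 barium counter-ion carries a total charge of +2, so each complex ion is 2−.
Ligand charges: 1×bromo (-1 each), 1×aqua (neutral), 3×azido (-1 each), 1×chloro (-1 each); total -5. So Sc + (-5) = 2−, giving Sc = +3.
Ligands are named alphabetically: aqua before azido before bromo before chloro.
The complex ion is anionic, so scandium takes the -ate form scandate(III).

barium aquatriazidobromochloroscandate(III)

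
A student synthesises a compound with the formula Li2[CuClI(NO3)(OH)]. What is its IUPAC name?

The 2 lithium counter-ions carry a total charge of +2, so each complex ion is 2−.
Ligand charges: 1×chloro (-1 each), 1×hydroxo (-1 each), 1×nitrato (-1 each), 1×iodo (-1 each); total -4. So Cu + (-4) = 2−, giving Cu = +2.
The complex ion is anionic, so copper takes the -ate form cuprate(II).

lithium chlorohydroxoiodonitratocuprate(II)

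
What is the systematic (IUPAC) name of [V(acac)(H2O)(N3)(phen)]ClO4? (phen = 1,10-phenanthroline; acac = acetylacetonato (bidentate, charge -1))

The 1 perchlorate counter-ion carries a total charge of -1, so each complex ion is 1+.
Ligand charges: 1×azido (-1 each), 1×1,10-phenanthroline (neutral), 1×acetylacetonato (-1 each), 1×aqua (neutral); total -2. So V + (-2) = 1+, giving V = +3.
Ligands are named alphabetically: acetylacetonato before aqua before azido before phenanthroline.

(acetylacetonato)aquaazido(1,10-phenanthroline)vanadium(III) perchlorate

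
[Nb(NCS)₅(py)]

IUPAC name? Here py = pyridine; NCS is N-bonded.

pentaisothiocyanato(pyridine)niobium(V)

There is no counter-ion, so the complex is neutral overall.
Ligand charges: 1×pyridine (neutral), 5×isothiocyanato (-1 each); total -5. So Nb + (-5) = 0, giving Nb = +5.
Ligands are named alphabetically: isothiocyanato before pyridine.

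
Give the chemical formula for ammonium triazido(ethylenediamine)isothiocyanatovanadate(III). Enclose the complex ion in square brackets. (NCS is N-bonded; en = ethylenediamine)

NH4[V(en)(N3)3(NCS)]

Ligands: 3 azido (N3, -1), 1 isothiocyanato (NCS, -1), 1 ethylenediamine (en, neutral). Ligand charge sum = -4.
With V in oxidation state +3, the complex ion is [V...]^1−.
Charge balance with ammonium (+1) requires 1 complex ion per 1 ammonium.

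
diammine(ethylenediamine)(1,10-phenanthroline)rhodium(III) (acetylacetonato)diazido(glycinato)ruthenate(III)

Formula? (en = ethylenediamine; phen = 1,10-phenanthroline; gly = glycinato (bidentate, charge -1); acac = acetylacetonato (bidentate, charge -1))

Cation [Rh…]: ligand charges 0, Rh(III) ⇒ ion charge 3+.
Anion [Ru…]: ligand charges -4, Ru(III) ⇒ ion charge 1−.

[Rh(en)(NH3)2(phen)][Ru(acac)(gly)(N3)2]3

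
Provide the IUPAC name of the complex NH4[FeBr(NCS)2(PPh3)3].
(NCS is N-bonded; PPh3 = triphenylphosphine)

ammonium bromodiisothiocyanatotris(triphenylphosphine)ferrate(II)

The 1 ammonium counter-ion carries a total charge of +1, so each complex ion is 1−.
Ligand charges: 1×bromo (-1 each), 2×isothiocyanato (-1 each), 3×triphenylphosphine (neutral); total -3. So Fe + (-3) = 1−, giving Fe = +2.
Ligands are named alphabetically: bromo before isothiocyanato before triphenylphosphine.
The complex ion is anionic, so iron takes the -ate form ferrate(II).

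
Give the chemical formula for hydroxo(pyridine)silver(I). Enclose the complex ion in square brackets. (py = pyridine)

Ligands: 1 pyridine (py, neutral), 1 hydroxo (OH, -1). Ligand charge sum = -1.
With Ag in oxidation state +1, the complex ion is [Ag...].

[Ag(OH)(py)]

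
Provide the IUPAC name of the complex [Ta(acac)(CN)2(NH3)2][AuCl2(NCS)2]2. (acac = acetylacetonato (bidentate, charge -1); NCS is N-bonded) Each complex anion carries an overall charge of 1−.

Both ions are complex: the cation is named first with the plain metal name, the anion second with the -ate form; each ion's ligands are alphabetised independently.
The complex anion is given as 1−; its ligand charges sum to -4, so Au = +3.
With 2 anions per cation, the cation must be 2×1 = 2+.
Cation: ligand charges sum to -3; for the ion to be 2+, Ta = +5.

(acetylacetonato)diamminedicyanotantalum(V) dichlorodiisothiocyanatoaurate(III)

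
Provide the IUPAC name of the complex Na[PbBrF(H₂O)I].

The 1 sodium counter-ion carries a total charge of +1, so each complex ion is 1−.
Ligand charges: 1×fluoro (-1 each), 1×aqua (neutral), 1×bromo (-1 each), 1×iodo (-1 each); total -3. So Pb + (-3) = 1−, giving Pb = +2.
Ligands are named alphabetically: aqua before bromo before fluoro before iodo.
The complex ion is anionic, so lead takes the -ate form plumbate(II).

sodium aquabromofluoroiodoplumbate(II)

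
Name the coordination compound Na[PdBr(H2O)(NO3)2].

sodium aquabromodinitratopalladate(II)

The 1 sodium counter-ion carries a total charge of +1, so each complex ion is 1−.
Ligand charges: 1×bromo (-1 each), 2×nitrato (-1 each), 1×aqua (neutral); total -3. So Pd + (-3) = 1−, giving Pd = +2.
The complex ion is anionic, so palladium takes the -ate form palladate(II).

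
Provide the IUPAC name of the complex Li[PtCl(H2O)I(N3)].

lithium aquaazidochloroiodoplatinate(II)

The 1 lithium counter-ion carries a total charge of +1, so each complex ion is 1−.
Ligand charges: 1×chloro (-1 each), 1×aqua (neutral), 1×azido (-1 each), 1×iodo (-1 each); total -3. So Pt + (-3) = 1−, giving Pt = +2.
Ligands are named alphabetically: aqua before azido before chloro before iodo.
The complex ion is anionic, so platinum takes the -ate form platinate(II).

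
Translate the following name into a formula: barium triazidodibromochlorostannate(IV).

Ligands: 1 chloro (Cl, -1), 3 azido (N3, -1), 2 bromo (Br, -1). Ligand charge sum = -6.
With Sn in oxidation state +4, the complex ion is [Sn...]^2−.
Charge balance with barium (+2) requires 1 complex ion per 1 barium.

Ba[SnBr2Cl(N3)3]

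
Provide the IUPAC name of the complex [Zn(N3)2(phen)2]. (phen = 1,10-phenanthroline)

There is no counter-ion, so the complex is neutral overall.
Ligand charges: 2×1,10-phenanthroline (neutral), 2×azido (-1 each); total -2. So Zn + (-2) = 0, giving Zn = +2.
Ligands are named alphabetically: azido before phenanthroline.

diazidobis(1,10-phenanthroline)zinc(II)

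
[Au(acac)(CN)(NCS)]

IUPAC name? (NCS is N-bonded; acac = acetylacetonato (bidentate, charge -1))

There is no counter-ion, so the complex is neutral overall.
Ligand charges: 1×isothiocyanato (-1 each), 1×cyano (-1 each), 1×acetylacetonato (-1 each); total -3. So Au + (-3) = 0, giving Au = +3.
Ligands are named alphabetically: acetylacetonato before cyano before isothiocyanato.

(acetylacetonato)cyanoisothiocyanatogold(III)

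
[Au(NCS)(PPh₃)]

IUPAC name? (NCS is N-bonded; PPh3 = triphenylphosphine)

isothiocyanato(triphenylphosphine)gold(I)

There is no counter-ion, so the complex is neutral overall.
Ligand charges: 1×isothiocyanato (-1 each), 1×triphenylphosphine (neutral); total -1. So Au + (-1) = 0, giving Au = +1.
Ligands are named alphabetically: isothiocyanato before triphenylphosphine.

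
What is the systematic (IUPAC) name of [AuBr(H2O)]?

There is no counter-ion, so the complex is neutral overall.
Ligand charges: 1×bromo (-1 each), 1×aqua (neutral); total -1. So Au + (-1) = 0, giving Au = +1.
Ligands are named alphabetically: aqua before bromo.

aquabromogold(I)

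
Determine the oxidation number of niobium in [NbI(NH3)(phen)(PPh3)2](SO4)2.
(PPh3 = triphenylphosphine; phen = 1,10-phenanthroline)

2 sulfate outside the brackets (-2 each) → the complex ion is 4+.
Ligand charges: 1×NH3 neutral; 2×PPh3 neutral; 1×phen neutral; 1×I = -1; sum -1.
Nb + (-1) = 4+ ⇒ Nb is +5.

+5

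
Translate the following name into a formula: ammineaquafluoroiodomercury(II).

Ligands: 1 iodo (I, -1), 1 aqua (H2O, neutral), 1 ammine (NH3, neutral), 1 fluoro (F, -1). Ligand charge sum = -2.
With Hg in oxidation state +2, the complex ion is [Hg...].

[HgF(H2O)I(NH3)]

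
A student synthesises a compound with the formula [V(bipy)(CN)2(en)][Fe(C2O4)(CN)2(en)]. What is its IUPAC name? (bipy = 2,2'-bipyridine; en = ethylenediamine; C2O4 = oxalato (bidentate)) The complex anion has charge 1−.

(2,2'-bipyridine)dicyano(ethylenediamine)vanadium(III) dicyano(ethylenediamine)oxalatoferrate(III)

The complex anion is given as 1−; its ligand charges sum to -4, so Fe = +3.
A 1:1 salt means the cation carries the equal and opposite charge, 1+.
Cation: ligand charges sum to -2; for the ion to be 1+, V = +3.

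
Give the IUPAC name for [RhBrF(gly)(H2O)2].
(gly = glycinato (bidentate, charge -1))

diaquabromofluoro(glycinato)rhodium(III)

There is no counter-ion, so the complex is neutral overall.
Ligand charges: 2×aqua (neutral), 1×glycinato (-1 each), 1×bromo (-1 each), 1×fluoro (-1 each); total -3. So Rh + (-3) = 0, giving Rh = +3.
Ligands are named alphabetically: aqua before bromo before fluoro before glycinato.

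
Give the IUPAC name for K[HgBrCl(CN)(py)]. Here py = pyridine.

The 1 potassium counter-ion carries a total charge of +1, so each complex ion is 1−.
Ligand charges: 1×pyridine (neutral), 1×chloro (-1 each), 1×cyano (-1 each), 1×bromo (-1 each); total -3. So Hg + (-3) = 1−, giving Hg = +2.
The complex ion is anionic, so mercury takes the -ate form mercurate(II).

potassium bromochlorocyano(pyridine)mercurate(II)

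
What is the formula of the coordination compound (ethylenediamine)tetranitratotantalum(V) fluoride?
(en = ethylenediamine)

[Ta(en)(NO3)4]F

Ligands: 4 nitrato (NO3, -1), 1 ethylenediamine (en, neutral). Ligand charge sum = -4.
With Ta in oxidation state +5, the complex ion is [Ta...]^1+.
Charge balance with fluoride (-1) requires 1 complex ion per 1 fluoride.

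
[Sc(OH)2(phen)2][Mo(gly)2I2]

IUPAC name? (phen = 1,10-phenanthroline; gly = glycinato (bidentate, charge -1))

dihydroxobis(1,10-phenanthroline)scandium(III) bis(glycinato)diiodomolybdate(III)

Scandium is always +3 in its complexes; the cation's ligand charges sum to -2, so the complex cation is 1+.
A 1:1 salt means the anion carries the equal and opposite charge, 1−.
Anion: ligand charges sum to -4; for the ion to be 1−, Mo = +3.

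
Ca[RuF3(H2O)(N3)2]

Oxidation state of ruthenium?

+3

1 calcium outside the brackets (+2 each) → the complex ion is 2−.
Ligand charges: 1×H2O neutral; 2×N3 = -2; 3×F = -3; sum -5.
Ru + (-5) = 2− ⇒ Ru is +3.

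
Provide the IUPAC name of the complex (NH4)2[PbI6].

The 2 ammonium counter-ions carry a total charge of +2, so each complex ion is 2−.
Ligand charges: 6×iodo (-1 each); total -6. So Pb + (-6) = 2−, giving Pb = +4.
The complex ion is anionic, so lead takes the -ate form plumbate(IV).

ammonium hexaiodoplumbate(IV)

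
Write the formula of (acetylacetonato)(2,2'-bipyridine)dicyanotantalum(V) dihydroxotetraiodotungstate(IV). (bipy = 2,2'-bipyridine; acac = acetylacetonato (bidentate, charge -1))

[Ta(acac)(bipy)(CN)2][WI4(OH)2]

Cation [Ta…]: ligand charges -3, Ta(V) ⇒ ion charge 2+.
Anion [W…]: ligand charges -6, W(IV) ⇒ ion charge 2−.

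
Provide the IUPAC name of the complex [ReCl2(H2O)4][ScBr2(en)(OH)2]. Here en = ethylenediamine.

tetraaquadichlororhenium(III) dibromo(ethylenediamine)dihydroxoscandate(III)

Both ions are complex: the cation is named first with the plain metal name, the anion second with the -ate form; each ion's ligands are alphabetised independently.
Scandium is always +3 in its complexes; the anion's ligand charges sum to -4, so the complex anion is 1−.
A 1:1 salt means the cation carries the equal and opposite charge, 1+.
Cation: ligand charges sum to -2; for the ion to be 1+, Re = +3.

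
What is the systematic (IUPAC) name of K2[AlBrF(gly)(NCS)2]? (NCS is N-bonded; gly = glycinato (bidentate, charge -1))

The 2 potassium counter-ions carry a total charge of +2, so each complex ion is 2−.
Ligand charges: 1×fluoro (-1 each), 2×isothiocyanato (-1 each), 1×bromo (-1 each), 1×glycinato (-1 each); total -5. So Al + (-5) = 2−, giving Al = +3.
Ligands are named alphabetically: bromo before fluoro before glycinato before isothiocyanato.
The complex ion is anionic, so aluminium takes the -ate form aluminate(III).

potassium bromofluoro(glycinato)diisothiocyanatoaluminate(III)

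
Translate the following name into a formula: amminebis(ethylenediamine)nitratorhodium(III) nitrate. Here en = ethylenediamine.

[Rh(en)2(NH3)(NO3)](NO3)2

Ligands: 2 ethylenediamine (en, neutral), 1 ammine (NH3, neutral), 1 nitrato (NO3, -1). Ligand charge sum = -1.
With Rh in oxidation state +3, the complex ion is [Rh...]^2+.
Charge balance with nitrate (-1) requires 1 complex ion per 2 nitrate.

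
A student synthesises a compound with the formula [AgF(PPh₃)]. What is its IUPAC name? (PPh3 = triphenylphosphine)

fluoro(triphenylphosphine)silver(I)

There is no counter-ion, so the complex is neutral overall.
Ligand charges: 1×triphenylphosphine (neutral), 1×fluoro (-1 each); total -1. So Ag + (-1) = 0, giving Ag = +1.
Ligands are named alphabetically: fluoro before triphenylphosphine.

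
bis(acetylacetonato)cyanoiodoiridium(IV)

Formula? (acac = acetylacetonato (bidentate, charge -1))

[Ir(acac)2(CN)I]

Ligands: 1 cyano (CN, -1), 1 iodo (I, -1), 2 acetylacetonato (acac, -1). Ligand charge sum = -4.
With Ir in oxidation state +4, the complex ion is [Ir...].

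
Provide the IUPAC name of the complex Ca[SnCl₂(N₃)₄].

calcium tetraazidodichlorostannate(IV)

The 1 calcium counter-ion carries a total charge of +2, so each complex ion is 2−.
Ligand charges: 2×chloro (-1 each), 4×azido (-1 each); total -6. So Sn + (-6) = 2−, giving Sn = +4.
Ligands are named alphabetically: azido before chloro.
The complex ion is anionic, so tin takes the -ate form stannate(IV).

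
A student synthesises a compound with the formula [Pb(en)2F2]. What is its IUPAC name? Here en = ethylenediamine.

There is no counter-ion, so the complex is neutral overall.
Ligand charges: 2×ethylenediamine (neutral), 2×fluoro (-1 each); total -2. So Pb + (-2) = 0, giving Pb = +2.
Ligands are named alphabetically: ethylenediamine before fluoro.

bis(ethylenediamine)difluorolead(II)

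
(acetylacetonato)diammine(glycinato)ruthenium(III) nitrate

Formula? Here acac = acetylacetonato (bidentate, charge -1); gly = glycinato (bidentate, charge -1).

[Ru(acac)(gly)(NH3)2]NO3

Ligands: 1 acetylacetonato (acac, -1), 2 ammine (NH3, neutral), 1 glycinato (gly, -1). Ligand charge sum = -2.
With Ru in oxidation state +3, the complex ion is [Ru...]^1+.
Charge balance with nitrate (-1) requires 1 complex ion per 1 nitrate.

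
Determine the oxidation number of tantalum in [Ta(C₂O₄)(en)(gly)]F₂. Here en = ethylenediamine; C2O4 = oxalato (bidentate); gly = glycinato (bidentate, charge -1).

2 fluoride outside the brackets (-1 each) → the complex ion is 2+.
Ligand charges: 1×en neutral; 1×C2O4 = -2; 1×gly = -1; sum -3.
Ta + (-3) = 2+ ⇒ Ta is +5.

+5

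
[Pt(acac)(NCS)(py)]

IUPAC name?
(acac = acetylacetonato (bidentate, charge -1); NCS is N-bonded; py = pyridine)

(acetylacetonato)isothiocyanato(pyridine)platinum(II)

There is no counter-ion, so the complex is neutral overall.
Ligand charges: 1×acetylacetonato (-1 each), 1×isothiocyanato (-1 each), 1×pyridine (neutral); total -2. So Pt + (-2) = 0, giving Pt = +2.
Ligands are named alphabetically: acetylacetonato before isothiocyanato before pyridine.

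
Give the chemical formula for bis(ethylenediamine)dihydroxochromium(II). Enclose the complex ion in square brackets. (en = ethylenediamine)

[Cr(en)2(OH)2]

Ligands: 2 ethylenediamine (en, neutral), 2 hydroxo (OH, -1). Ligand charge sum = -2.
With Cr in oxidation state +2, the complex ion is [Cr...].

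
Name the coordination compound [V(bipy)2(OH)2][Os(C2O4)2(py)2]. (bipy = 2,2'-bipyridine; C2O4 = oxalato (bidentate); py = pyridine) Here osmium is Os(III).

Os is given as +3; the anion's ligand charges sum to -4, so the complex anion is 1−.
A 1:1 salt means the cation carries the equal and opposite charge, 1+.
Cation: ligand charges sum to -2; for the ion to be 1+, V = +3.

bis(2,2'-bipyridine)dihydroxovanadium(III) dioxalatobis(pyridine)osmate(III)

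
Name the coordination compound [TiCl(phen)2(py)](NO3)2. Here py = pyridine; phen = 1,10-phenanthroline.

chlorobis(1,10-phenanthroline)(pyridine)titanium(III) nitrate

The 2 nitrate counter-ions carry a total charge of -2, so each complex ion is 2+.
Ligand charges: 1×pyridine (neutral), 2×1,10-phenanthroline (neutral), 1×chloro (-1 each); total -1. So Ti + (-1) = 2+, giving Ti = +3.
Ligands are named alphabetically: chloro before phenanthroline before pyridine.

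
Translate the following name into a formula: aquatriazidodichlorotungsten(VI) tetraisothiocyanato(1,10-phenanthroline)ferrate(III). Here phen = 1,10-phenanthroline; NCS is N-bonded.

[WCl2(H2O)(N3)3][Fe(NCS)4(phen)]

Cation [W…]: ligand charges -5, W(VI) ⇒ ion charge 1+.
Anion [Fe…]: ligand charges -4, Fe(III) ⇒ ion charge 1−.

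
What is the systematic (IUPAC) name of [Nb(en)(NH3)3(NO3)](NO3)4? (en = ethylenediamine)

triammine(ethylenediamine)nitratoniobium(V) nitrate

The 4 nitrate counter-ions carry a total charge of -4, so each complex ion is 4+.
Ligand charges: 1×ethylenediamine (neutral), 3×ammine (neutral), 1×nitrato (-1 each); total -1. So Nb + (-1) = 4+, giving Nb = +5.
Ligands are named alphabetically: ammine before ethylenediamine before nitrato.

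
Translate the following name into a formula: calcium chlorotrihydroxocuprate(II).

Ligands: 1 chloro (Cl, -1), 3 hydroxo (OH, -1). Ligand charge sum = -4.
With Cu in oxidation state +2, the complex ion is [Cu...]^2−.
Charge balance with calcium (+2) requires 1 complex ion per 1 calcium.

Ca[CuCl(OH)3]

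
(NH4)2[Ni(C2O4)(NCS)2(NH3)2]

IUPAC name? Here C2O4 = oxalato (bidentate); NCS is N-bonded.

ammonium diamminediisothiocyanatooxalatonickelate(II)

The 2 ammonium counter-ions carry a total charge of +2, so each complex ion is 2−.
Ligand charges: 2×ammine (neutral), 1×oxalato (-2 each), 2×isothiocyanato (-1 each); total -4. So Ni + (-4) = 2−, giving Ni = +2.
Ligands are named alphabetically: ammine before isothiocyanato before oxalato.
The complex ion is anionic, so nickel takes the -ate form nickelate(II).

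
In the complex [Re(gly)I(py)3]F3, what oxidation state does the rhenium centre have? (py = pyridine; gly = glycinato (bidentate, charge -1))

3 fluoride outside the brackets (-1 each) → the complex ion is 3+.
Ligand charges: 3×py neutral; 1×gly = -1; 1×I = -1; sum -2.
Re + (-2) = 3+ ⇒ Re is +5.

+5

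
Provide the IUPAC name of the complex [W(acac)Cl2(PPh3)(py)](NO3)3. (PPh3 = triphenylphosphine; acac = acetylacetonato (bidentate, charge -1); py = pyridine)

The 3 nitrate counter-ions carry a total charge of -3, so each complex ion is 3+.
Ligand charges: 1×triphenylphosphine (neutral), 1×acetylacetonato (-1 each), 2×chloro (-1 each), 1×pyridine (neutral); total -3. So W + (-3) = 3+, giving W = +6.
Ligands are named alphabetically: acetylacetonato before chloro before pyridine before triphenylphosphine.

(acetylacetonato)dichloro(pyridine)(triphenylphosphine)tungsten(VI) nitrate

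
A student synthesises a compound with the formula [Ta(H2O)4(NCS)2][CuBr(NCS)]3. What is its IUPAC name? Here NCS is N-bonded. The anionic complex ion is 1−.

Both ions are complex: the cation is named first with the plain metal name, the anion second with the -ate form; each ion's ligands are alphabetised independently.
The complex anion is given as 1−; its ligand charges sum to -2, so Cu = +1.
With 3 anions per cation, the cation must be 3×1 = 3+.
Cation: ligand charges sum to -2; for the ion to be 3+, Ta = +5.

tetraaquadiisothiocyanatotantalum(V) bromoisothiocyanatocuprate(I)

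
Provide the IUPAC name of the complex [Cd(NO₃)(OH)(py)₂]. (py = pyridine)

There is no counter-ion, so the complex is neutral overall.
Ligand charges: 1×nitrato (-1 each), 2×pyridine (neutral), 1×hydroxo (-1 each); total -2. So Cd + (-2) = 0, giving Cd = +2.
Ligands are named alphabetically: hydroxo before nitrato before pyridine.

hydroxonitratobis(pyridine)cadmium(II)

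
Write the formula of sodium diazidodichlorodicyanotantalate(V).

Ligands: 2 chloro (Cl, -1), 2 cyano (CN, -1), 2 azido (N3, -1). Ligand charge sum = -6.
With Ta in oxidation state +5, the complex ion is [Ta...]^1−.
Charge balance with sodium (+1) requires 1 complex ion per 1 sodium.

Na[TaCl2(CN)2(N3)2]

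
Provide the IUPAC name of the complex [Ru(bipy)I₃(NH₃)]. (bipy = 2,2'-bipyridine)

ammine(2,2'-bipyridine)triiodoruthenium(III)

There is no counter-ion, so the complex is neutral overall.
Ligand charges: 3×iodo (-1 each), 1×ammine (neutral), 1×2,2'-bipyridine (neutral); total -3. So Ru + (-3) = 0, giving Ru = +3.
Ligands are named alphabetically: ammine before bipyridine before iodo.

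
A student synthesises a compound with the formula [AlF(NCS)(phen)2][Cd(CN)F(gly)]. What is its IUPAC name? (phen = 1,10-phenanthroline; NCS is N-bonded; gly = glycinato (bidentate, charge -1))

Both ions are complex: the cation is named first with the plain metal name, the anion second with the -ate form; each ion's ligands are alphabetised independently.
Cadmium is always +2 in its complexes; the anion's ligand charges sum to -3, so the complex anion is 1−.
A 1:1 salt means the cation carries the equal and opposite charge, 1+.
Cation: ligand charges sum to -2; for the ion to be 1+, Al = +3.

fluoroisothiocyanatobis(1,10-phenanthroline)aluminium(III) cyanofluoro(glycinato)cadmate(II)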